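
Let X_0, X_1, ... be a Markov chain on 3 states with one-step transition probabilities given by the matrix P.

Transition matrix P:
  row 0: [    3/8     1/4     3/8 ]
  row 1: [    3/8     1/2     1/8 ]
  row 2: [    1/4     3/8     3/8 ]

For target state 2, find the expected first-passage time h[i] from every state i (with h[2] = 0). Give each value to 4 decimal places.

First-step conditioning: h[2] = 0; for i ≠ 2, h[i] = 1 + Σ_k P[i][k]·h[k].
  h[0] = 1 + 3/8·h[0] + 1/4·h[1]
  h[1] = 1 + 3/8·h[0] + 1/2·h[1]
Solving the 2×2 linear system over states ≠ 2 gives exactly h = [24/7, 32/7, 0] (h[2] = 0 is the target).

h = [3.4286, 4.5714, 0.0000]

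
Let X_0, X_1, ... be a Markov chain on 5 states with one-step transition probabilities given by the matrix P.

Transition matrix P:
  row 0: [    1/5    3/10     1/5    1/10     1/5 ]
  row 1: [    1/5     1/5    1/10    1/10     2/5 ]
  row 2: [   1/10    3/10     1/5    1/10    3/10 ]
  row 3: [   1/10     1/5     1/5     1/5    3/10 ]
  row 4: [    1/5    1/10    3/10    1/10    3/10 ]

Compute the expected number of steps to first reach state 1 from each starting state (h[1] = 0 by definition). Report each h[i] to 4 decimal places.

First-step conditioning: h[1] = 0; for i ≠ 1, h[i] = 1 + Σ_k P[i][k]·h[k].
  h[0] = 1 + 1/5·h[0] + 1/5·h[2] + 1/10·h[3] + 1/5·h[4]
  h[2] = 1 + 1/10·h[0] + 1/5·h[2] + 1/10·h[3] + 3/10·h[4]
  h[3] = 1 + 1/10·h[0] + 1/5·h[2] + 1/5·h[3] + 3/10·h[4]
  h[4] = 1 + 1/5·h[0] + 3/10·h[2] + 1/10·h[3] + 3/10·h[4]
Solving the 4×4 linear system over states ≠ 1 gives exactly h = [4005/949, 0, 315/73, 350/73, 4905/949] (h[1] = 0 is the target).

h = [4.2202, 0.0000, 4.3151, 4.7945, 5.1686]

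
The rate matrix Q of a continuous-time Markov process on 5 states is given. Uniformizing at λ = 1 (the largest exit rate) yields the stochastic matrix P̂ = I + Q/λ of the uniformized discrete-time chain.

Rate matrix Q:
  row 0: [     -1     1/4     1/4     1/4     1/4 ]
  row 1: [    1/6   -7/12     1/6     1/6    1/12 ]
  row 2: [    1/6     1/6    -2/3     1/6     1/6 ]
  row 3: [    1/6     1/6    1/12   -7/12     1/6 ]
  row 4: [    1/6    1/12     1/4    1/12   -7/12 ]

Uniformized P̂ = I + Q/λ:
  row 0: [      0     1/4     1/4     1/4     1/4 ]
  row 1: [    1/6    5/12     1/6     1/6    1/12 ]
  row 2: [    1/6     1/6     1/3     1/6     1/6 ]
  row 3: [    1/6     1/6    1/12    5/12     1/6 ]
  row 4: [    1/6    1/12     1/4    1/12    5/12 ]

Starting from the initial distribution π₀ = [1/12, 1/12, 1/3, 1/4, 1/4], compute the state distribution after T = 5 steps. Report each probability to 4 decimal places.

t=0: π = [0.0833, 0.0833, 0.3333, 0.2500, 0.2500]
t=1: π = [0.1528, 0.1736, 0.2292, 0.2153, 0.2292]
t=2: π = [0.1412, 0.2037, 0.2188, 0.2141, 0.2222]
t=3: π = [0.1431, 0.2108, 0.2156, 0.2134, 0.2170]
t=4: π = [0.1428, 0.2132, 0.2148, 0.2139, 0.2153]
t=5: π = [0.1429, 0.2139, 0.2145, 0.2141, 0.2146]

π = [0.1429, 0.2139, 0.2145, 0.2141, 0.2146]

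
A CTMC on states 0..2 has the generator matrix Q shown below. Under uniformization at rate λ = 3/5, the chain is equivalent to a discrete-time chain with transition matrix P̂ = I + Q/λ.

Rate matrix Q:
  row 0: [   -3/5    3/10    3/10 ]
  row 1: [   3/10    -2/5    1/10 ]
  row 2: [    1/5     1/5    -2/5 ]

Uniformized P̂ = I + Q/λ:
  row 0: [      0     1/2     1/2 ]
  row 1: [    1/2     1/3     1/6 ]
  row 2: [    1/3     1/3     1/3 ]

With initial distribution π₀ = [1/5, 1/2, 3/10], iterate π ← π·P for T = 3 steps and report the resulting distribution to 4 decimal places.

π = [0.3060, 0.3796, 0.3144]

t=0: π = [0.2000, 0.5000, 0.3000]
t=1: π = [0.3500, 0.3667, 0.2833]
t=2: π = [0.2778, 0.3917, 0.3306]
t=3: π = [0.3060, 0.3796, 0.3144]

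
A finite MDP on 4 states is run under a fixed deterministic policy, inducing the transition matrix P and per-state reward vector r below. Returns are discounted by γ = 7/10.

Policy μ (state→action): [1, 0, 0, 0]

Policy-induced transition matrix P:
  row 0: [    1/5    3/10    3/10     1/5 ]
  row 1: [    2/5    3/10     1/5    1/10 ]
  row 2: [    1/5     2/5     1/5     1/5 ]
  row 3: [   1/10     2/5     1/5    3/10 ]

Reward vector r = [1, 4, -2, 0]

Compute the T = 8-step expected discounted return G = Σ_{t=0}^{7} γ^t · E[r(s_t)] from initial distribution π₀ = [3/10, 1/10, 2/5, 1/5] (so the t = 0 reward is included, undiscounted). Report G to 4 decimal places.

G = 2.4138

t=0: π = [0.3000, 0.1000, 0.4000, 0.2000], E[r] = -0.1000, γ^t·E[r] = -0.100000, running G = -0.100000
t=1: π = [0.2000, 0.3600, 0.2300, 0.2100], E[r] = 1.1800, γ^t·E[r] = 0.826000, running G = 0.726000
t=2: π = [0.2510, 0.3440, 0.2200, 0.1850], E[r] = 1.1870, γ^t·E[r] = 0.581630, running G = 1.307630
t=3: π = [0.2503, 0.3405, 0.2251, 0.1841], E[r] = 1.1621, γ^t·E[r] = 0.398600, running G = 1.706230
t=4: π = [0.2497, 0.3409, 0.2250, 0.1844], E[r] = 1.1633, γ^t·E[r] = 0.279311, running G = 1.985541
t=5: π = [0.2497, 0.3409, 0.2250, 0.1843], E[r] = 1.1636, γ^t·E[r] = 0.195561, running G = 2.181102
t=6: π = [0.2498, 0.3409, 0.2250, 0.1843], E[r] = 1.1635, γ^t·E[r] = 0.136888, running G = 2.317990
t=7: π = [0.2498, 0.3409, 0.2250, 0.1843], E[r] = 1.1635, γ^t·E[r] = 0.095822, running G = 2.413811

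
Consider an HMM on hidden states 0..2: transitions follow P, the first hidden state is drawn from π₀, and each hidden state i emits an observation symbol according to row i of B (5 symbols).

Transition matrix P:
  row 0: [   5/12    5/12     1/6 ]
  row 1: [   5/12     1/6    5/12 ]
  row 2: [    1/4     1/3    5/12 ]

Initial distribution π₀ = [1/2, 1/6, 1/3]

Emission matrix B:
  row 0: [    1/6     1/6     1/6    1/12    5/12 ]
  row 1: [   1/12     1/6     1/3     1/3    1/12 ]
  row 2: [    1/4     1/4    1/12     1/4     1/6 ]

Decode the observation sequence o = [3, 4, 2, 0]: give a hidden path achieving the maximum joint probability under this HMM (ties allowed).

t=0: δ = [4.167e-02, 5.556e-02, 8.333e-02]  (obs o_0=3)
t=1: δ = [9.645e-03, 2.315e-03, 5.787e-03]  ψ = [1, 2, 2]  (obs o_1=4)
t=2: δ = [6.698e-04, 1.340e-03, 2.009e-04]  ψ = [0, 0, 2]  (obs o_2=2)
t=3: δ = [9.303e-05, 2.326e-05, 1.395e-04]  ψ = [1, 0, 1]  (obs o_3=0)
backtrack: best end state = 2; path = [1, 0, 1, 2]

path = [1, 0, 1, 2]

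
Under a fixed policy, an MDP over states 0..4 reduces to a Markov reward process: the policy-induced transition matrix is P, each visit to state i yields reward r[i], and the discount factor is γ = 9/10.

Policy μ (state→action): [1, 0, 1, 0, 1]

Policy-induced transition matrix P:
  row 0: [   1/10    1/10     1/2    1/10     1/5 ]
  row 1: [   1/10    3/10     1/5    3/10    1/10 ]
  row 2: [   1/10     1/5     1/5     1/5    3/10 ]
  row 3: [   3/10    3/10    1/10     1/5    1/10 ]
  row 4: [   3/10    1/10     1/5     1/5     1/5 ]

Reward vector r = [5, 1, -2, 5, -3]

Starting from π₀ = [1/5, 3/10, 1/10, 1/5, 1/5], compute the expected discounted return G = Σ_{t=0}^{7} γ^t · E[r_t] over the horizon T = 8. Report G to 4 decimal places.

t=0: π = [0.2000, 0.3000, 0.1000, 0.2000, 0.2000], E[r] = 1.5000, γ^t·E[r] = 1.500000, running G = 1.500000
t=1: π = [0.1800, 0.2100, 0.2400, 0.2100, 0.1600], E[r] = 1.2000, γ^t·E[r] = 1.080000, running G = 2.580000
t=2: π = [0.1740, 0.2080, 0.2330, 0.2030, 0.1820], E[r] = 1.0810, γ^t·E[r] = 0.875610, running G = 3.455610
t=3: π = [0.1770, 0.2055, 0.2319, 0.2034, 0.1822], E[r] = 1.0971, γ^t·E[r] = 0.799786, running G = 4.255396
t=4: π = [0.1771, 0.2050, 0.2328, 0.2029, 0.1823], E[r] = 1.0924, γ^t·E[r] = 0.716724, running G = 4.972120
t=5: π = [0.1770, 0.2048, 0.2329, 0.2028, 0.1825], E[r] = 1.0907, γ^t·E[r] = 0.644066, running G = 5.616185
t=6: π = [0.1771, 0.2048, 0.2328, 0.2028, 0.1825], E[r] = 1.0908, γ^t·E[r] = 0.579677, running G = 6.195863
t=7: π = [0.1771, 0.2048, 0.2328, 0.2028, 0.1825], E[r] = 1.0907, γ^t·E[r] = 0.521694, running G = 6.717557

G = 6.7176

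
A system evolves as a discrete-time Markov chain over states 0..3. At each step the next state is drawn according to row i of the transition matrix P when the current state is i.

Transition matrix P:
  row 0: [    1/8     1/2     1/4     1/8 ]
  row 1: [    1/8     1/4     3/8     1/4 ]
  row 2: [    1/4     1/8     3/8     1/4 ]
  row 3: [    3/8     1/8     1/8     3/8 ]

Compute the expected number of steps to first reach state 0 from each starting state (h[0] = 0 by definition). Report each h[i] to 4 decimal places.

h = [0.0000, 4.2667, 3.7333, 3.2000]

First-step conditioning: h[0] = 0; for i ≠ 0, h[i] = 1 + Σ_k P[i][k]·h[k].
  h[1] = 1 + 1/4·h[1] + 3/8·h[2] + 1/4·h[3]
  h[2] = 1 + 1/8·h[1] + 3/8·h[2] + 1/4·h[3]
  h[3] = 1 + 1/8·h[1] + 1/8·h[2] + 3/8·h[3]
Solving the 3×3 linear system over states ≠ 0 gives exactly h = [0, 64/15, 56/15, 16/5] (h[0] = 0 is the target).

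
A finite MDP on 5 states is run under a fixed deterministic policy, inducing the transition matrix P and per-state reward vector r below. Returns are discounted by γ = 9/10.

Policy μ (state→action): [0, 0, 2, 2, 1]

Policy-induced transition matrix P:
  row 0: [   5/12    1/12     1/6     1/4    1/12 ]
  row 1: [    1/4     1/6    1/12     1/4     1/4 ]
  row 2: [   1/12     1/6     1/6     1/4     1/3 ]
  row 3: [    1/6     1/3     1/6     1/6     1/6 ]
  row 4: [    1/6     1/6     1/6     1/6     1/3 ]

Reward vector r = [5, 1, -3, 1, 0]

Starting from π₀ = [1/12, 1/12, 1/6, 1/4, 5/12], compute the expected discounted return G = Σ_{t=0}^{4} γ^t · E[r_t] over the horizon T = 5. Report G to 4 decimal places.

t=0: π = [0.0833, 0.0833, 0.1667, 0.2500, 0.4167], E[r] = 0.2500, γ^t·E[r] = 0.250000, running G = 0.250000
t=1: π = [0.1806, 0.2014, 0.1597, 0.1944, 0.2639], E[r] = 0.8194, γ^t·E[r] = 0.737500, running G = 0.987500
t=2: π = [0.2153, 0.1840, 0.1499, 0.2118, 0.2390], E[r] = 1.0226, γ^t·E[r] = 0.828281, running G = 1.815781
t=3: π = [0.2233, 0.1840, 0.1513, 0.2124, 0.2289], E[r] = 1.0591, γ^t·E[r] = 0.772102, running G = 2.587883
t=4: π = [0.2252, 0.1835, 0.1513, 0.2132, 0.2268], E[r] = 1.0688, γ^t·E[r] = 0.701249, running G = 3.289131

G = 3.2891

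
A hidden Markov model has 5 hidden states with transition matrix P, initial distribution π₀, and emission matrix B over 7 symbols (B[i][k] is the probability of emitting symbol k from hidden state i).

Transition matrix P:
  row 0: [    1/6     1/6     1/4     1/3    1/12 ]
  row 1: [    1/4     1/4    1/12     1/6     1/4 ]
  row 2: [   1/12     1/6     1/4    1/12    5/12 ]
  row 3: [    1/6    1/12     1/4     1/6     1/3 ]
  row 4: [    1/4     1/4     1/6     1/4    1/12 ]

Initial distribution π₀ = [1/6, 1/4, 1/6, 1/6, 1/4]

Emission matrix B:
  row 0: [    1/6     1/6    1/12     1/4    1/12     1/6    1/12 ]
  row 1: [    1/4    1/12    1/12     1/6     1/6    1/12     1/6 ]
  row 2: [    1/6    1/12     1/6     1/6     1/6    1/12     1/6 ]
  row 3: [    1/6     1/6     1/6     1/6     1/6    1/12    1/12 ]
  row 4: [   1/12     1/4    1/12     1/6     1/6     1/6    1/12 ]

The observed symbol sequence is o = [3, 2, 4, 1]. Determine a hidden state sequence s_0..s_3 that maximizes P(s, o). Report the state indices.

path = [0, 3, 2, 4]

t=0: δ = [4.167e-02, 4.167e-02, 2.778e-02, 2.778e-02, 4.167e-02]  (obs o_0=3)
t=1: δ = [8.681e-04, 8.681e-04, 1.736e-03, 2.315e-03, 9.645e-04]  ψ = [1, 1, 0, 0, 2]  (obs o_1=2)
t=2: δ = [3.215e-05, 4.823e-05, 9.645e-05, 6.430e-05, 1.286e-04]  ψ = [3, 2, 3, 3, 3]  (obs o_2=4)
t=3: δ = [5.358e-06, 2.679e-06, 2.009e-06, 5.358e-06, 1.005e-05]  ψ = [4, 4, 2, 4, 2]  (obs o_3=1)
backtrack: best end state = 4; path = [0, 3, 2, 4]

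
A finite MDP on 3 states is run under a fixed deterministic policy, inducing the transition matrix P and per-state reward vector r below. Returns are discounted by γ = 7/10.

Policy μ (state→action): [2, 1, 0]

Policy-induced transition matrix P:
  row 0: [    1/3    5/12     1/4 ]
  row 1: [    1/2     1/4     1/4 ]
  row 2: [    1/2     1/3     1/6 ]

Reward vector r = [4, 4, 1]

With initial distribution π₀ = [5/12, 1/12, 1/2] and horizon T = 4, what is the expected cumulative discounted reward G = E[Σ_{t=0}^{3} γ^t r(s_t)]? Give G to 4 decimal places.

t=0: π = [0.4167, 0.0833, 0.5000], E[r] = 2.5000, γ^t·E[r] = 2.500000, running G = 2.500000
t=1: π = [0.4306, 0.3611, 0.2083], E[r] = 3.3750, γ^t·E[r] = 2.362500, running G = 4.862500
t=2: π = [0.4282, 0.3391, 0.2326], E[r] = 3.3021, γ^t·E[r] = 1.618021, running G = 6.480521
t=3: π = [0.4286, 0.3408, 0.2306], E[r] = 3.3082, γ^t·E[r] = 1.134699, running G = 7.615220

G = 7.6152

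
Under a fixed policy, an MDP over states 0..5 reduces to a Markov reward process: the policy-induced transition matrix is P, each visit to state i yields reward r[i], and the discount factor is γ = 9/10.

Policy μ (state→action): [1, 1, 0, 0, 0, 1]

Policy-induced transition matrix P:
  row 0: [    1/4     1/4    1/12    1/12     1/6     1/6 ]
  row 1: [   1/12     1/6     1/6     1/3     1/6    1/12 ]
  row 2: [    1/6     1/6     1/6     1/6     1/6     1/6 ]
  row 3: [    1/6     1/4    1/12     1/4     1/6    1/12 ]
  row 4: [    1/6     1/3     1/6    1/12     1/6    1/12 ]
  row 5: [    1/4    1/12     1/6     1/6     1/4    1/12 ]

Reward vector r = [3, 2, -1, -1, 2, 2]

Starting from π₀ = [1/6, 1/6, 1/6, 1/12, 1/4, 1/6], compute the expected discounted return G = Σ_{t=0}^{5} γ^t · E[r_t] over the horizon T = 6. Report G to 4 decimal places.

G = 5.8669

t=0: π = [0.1667, 0.1667, 0.1667, 0.0833, 0.2500, 0.1667], E[r] = 1.4167, γ^t·E[r] = 1.416667, running G = 1.416667
t=1: π = [0.1806, 0.2153, 0.1458, 0.1667, 0.1806, 0.1111], E[r] = 1.2431, γ^t·E[r] = 1.118750, running G = 2.535417
t=2: π = [0.1730, 0.2164, 0.1377, 0.1863, 0.1759, 0.1105], E[r] = 1.2008, γ^t·E[r] = 0.972656, running G = 3.508073
t=3: π = [0.1723, 0.2167, 0.1367, 0.1892, 0.1759, 0.1092], E[r] = 1.1945, γ^t·E[r] = 0.870820, running G = 4.378893
t=4: π = [0.1721, 0.2170, 0.1365, 0.1895, 0.1758, 0.1091], E[r] = 1.1938, γ^t·E[r] = 0.783253, running G = 5.162146
t=5: π = [0.1720, 0.2170, 0.1365, 0.1896, 0.1758, 0.1091], E[r] = 1.1935, γ^t·E[r] = 0.704743, running G = 5.866889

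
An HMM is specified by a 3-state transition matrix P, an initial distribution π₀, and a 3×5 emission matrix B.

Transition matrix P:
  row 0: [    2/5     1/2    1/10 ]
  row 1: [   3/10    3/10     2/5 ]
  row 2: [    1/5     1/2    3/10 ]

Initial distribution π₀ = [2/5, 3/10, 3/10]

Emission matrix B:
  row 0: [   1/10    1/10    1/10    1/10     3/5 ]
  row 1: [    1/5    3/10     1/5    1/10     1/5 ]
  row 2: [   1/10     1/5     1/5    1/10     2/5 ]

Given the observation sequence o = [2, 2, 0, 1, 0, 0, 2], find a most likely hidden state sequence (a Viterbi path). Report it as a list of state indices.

path = [1, 2, 1, 2, 1, 1, 2]

t=0: δ = [4.000e-02, 6.000e-02, 6.000e-02]  (obs o_0=2)
t=1: δ = [1.800e-03, 6.000e-03, 4.800e-03]  ψ = [1, 2, 1]  (obs o_1=2)
t=2: δ = [1.800e-04, 4.800e-04, 2.400e-04]  ψ = [1, 2, 1]  (obs o_2=0)
t=3: δ = [1.440e-05, 4.320e-05, 3.840e-05]  ψ = [1, 1, 1]  (obs o_3=1)
t=4: δ = [1.296e-06, 3.840e-06, 1.728e-06]  ψ = [1, 2, 1]  (obs o_4=0)
t=5: δ = [1.152e-07, 2.304e-07, 1.536e-07]  ψ = [1, 1, 1]  (obs o_5=0)
t=6: δ = [6.912e-09, 1.536e-08, 1.843e-08]  ψ = [1, 2, 1]  (obs o_6=2)
backtrack: best end state = 2; path = [1, 2, 1, 2, 1, 1, 2]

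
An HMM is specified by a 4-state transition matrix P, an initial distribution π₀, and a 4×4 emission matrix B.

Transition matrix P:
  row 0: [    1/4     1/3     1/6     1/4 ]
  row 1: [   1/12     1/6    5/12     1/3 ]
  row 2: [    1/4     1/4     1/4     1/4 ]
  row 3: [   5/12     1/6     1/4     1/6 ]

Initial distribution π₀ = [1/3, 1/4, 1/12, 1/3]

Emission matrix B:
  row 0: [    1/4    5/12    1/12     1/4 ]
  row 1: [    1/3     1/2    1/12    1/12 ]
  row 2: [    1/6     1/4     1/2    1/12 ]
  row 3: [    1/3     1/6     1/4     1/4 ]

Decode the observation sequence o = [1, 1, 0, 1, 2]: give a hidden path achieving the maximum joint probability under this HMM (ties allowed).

t=0: δ = [1.389e-01, 1.250e-01, 2.083e-02, 5.556e-02]  (obs o_0=1)
t=1: δ = [1.447e-02, 2.315e-02, 1.302e-02, 6.944e-03]  ψ = [0, 0, 1, 1]  (obs o_1=1)
t=2: δ = [9.042e-04, 1.608e-03, 1.608e-03, 2.572e-03]  ψ = [0, 0, 1, 1]  (obs o_2=0)
t=3: δ = [4.465e-04, 2.143e-04, 1.674e-04, 8.931e-05]  ψ = [3, 3, 1, 1]  (obs o_3=1)
t=4: δ = [9.303e-06, 1.240e-05, 4.465e-05, 2.791e-05]  ψ = [0, 0, 1, 0]  (obs o_4=2)
backtrack: best end state = 2; path = [0, 1, 3, 1, 2]

path = [0, 1, 3, 1, 2]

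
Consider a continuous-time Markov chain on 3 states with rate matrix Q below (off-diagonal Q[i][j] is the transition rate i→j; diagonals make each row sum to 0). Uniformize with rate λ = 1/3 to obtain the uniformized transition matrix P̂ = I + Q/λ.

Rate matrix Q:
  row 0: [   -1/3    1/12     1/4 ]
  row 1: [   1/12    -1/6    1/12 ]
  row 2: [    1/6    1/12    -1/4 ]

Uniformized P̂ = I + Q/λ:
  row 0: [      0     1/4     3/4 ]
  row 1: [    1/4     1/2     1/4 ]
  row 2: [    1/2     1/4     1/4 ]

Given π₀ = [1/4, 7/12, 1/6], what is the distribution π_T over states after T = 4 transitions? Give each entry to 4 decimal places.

π = [0.2809, 0.3343, 0.3848]

t=0: π = [0.2500, 0.5833, 0.1667]
t=1: π = [0.2292, 0.3958, 0.3750]
t=2: π = [0.2865, 0.3490, 0.3646]
t=3: π = [0.2695, 0.3372, 0.3932]
t=4: π = [0.2809, 0.3343, 0.3848]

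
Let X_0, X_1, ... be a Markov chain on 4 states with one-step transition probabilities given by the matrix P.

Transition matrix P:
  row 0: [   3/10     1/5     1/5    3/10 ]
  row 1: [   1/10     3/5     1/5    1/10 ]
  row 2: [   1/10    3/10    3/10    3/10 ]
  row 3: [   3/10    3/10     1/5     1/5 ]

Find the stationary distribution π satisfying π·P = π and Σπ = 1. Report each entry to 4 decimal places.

π = [0.1748, 0.4036, 0.2222, 0.1993]

Balance equations π_j = Σ_i π_i·P[i][j]:
  π_0 = 3/10·π_0 + 1/10·π_1 + 1/10·π_2 + 3/10·π_3
  π_1 = 1/5·π_0 + 3/5·π_1 + 3/10·π_2 + 3/10·π_3
  π_2 = 1/5·π_0 + 1/5·π_1 + 3/10·π_2 + 1/5·π_3
  normalize: π_0 + π_1 + π_2 + π_3 = 1
Solving the linear system gives exactly π = [107/612, 247/612, 2/9, 61/306].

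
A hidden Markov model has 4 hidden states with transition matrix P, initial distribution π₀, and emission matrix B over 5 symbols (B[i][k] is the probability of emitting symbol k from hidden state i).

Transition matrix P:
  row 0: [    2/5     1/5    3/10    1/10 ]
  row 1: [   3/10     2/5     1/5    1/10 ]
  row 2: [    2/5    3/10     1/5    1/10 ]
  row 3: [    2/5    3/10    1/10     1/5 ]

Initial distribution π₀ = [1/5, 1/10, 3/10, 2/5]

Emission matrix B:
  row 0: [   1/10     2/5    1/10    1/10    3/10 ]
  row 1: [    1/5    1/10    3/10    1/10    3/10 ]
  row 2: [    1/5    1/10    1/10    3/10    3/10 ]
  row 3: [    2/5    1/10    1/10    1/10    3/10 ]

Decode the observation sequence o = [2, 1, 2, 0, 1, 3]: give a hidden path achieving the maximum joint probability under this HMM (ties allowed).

t=0: δ = [2.000e-02, 3.000e-02, 3.000e-02, 4.000e-02]  (obs o_0=2)
t=1: δ = [6.400e-03, 1.200e-03, 6.000e-04, 8.000e-04]  ψ = [3, 1, 0, 3]  (obs o_1=1)
t=2: δ = [2.560e-04, 3.840e-04, 1.920e-04, 6.400e-05]  ψ = [0, 0, 0, 0]  (obs o_2=2)
t=3: δ = [1.152e-05, 3.072e-05, 1.536e-05, 1.536e-05]  ψ = [1, 1, 0, 1]  (obs o_3=0)
t=4: δ = [3.686e-06, 1.229e-06, 6.144e-07, 3.072e-07]  ψ = [1, 1, 1, 1]  (obs o_4=1)
t=5: δ = [1.475e-07, 7.373e-08, 3.318e-07, 3.686e-08]  ψ = [0, 0, 0, 0]  (obs o_5=3)
backtrack: best end state = 2; path = [3, 0, 1, 1, 0, 2]

path = [3, 0, 1, 1, 0, 2]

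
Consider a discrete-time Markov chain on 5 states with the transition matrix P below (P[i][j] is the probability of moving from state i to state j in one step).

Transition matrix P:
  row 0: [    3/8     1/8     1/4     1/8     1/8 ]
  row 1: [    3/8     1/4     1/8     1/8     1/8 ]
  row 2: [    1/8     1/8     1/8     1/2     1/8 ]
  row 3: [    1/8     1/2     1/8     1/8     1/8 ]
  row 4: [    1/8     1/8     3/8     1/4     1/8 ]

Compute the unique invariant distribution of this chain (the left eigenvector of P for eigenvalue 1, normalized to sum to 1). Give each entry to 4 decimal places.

π = [0.2444, 0.2331, 0.1868, 0.2107, 0.1250]

Balance equations π_j = Σ_i π_i·P[i][j]:
  π_0 = 3/8·π_0 + 3/8·π_1 + 1/8·π_2 + 1/8·π_3 + 1/8·π_4
  π_1 = 1/8·π_0 + 1/4·π_1 + 1/8·π_2 + 1/2·π_3 + 1/8·π_4
  π_2 = 1/4·π_0 + 1/8·π_1 + 1/8·π_2 + 1/8·π_3 + 3/8·π_4
  π_3 = 1/8·π_0 + 1/8·π_1 + 1/2·π_2 + 1/8·π_3 + 1/4·π_4
  normalize: π_0 + π_1 + π_2 + π_3 + π_4 = 1
Solving the linear system gives exactly π = [87/356, 83/356, 133/712, 75/356, 1/8].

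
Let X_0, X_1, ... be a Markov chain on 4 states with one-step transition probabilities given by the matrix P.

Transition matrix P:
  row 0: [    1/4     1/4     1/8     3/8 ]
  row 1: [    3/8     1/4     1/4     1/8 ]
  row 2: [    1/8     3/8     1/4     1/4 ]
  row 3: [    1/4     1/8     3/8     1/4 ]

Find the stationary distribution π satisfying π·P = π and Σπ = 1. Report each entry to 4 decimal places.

Balance equations π_j = Σ_i π_i·P[i][j]:
  π_0 = 1/4·π_0 + 3/8·π_1 + 1/8·π_2 + 1/4·π_3
  π_1 = 1/4·π_0 + 1/4·π_1 + 3/8·π_2 + 1/8·π_3
  π_2 = 1/8·π_0 + 1/4·π_1 + 1/4·π_2 + 3/8·π_3
  normalize: π_0 + π_1 + π_2 + π_3 = 1
Solving the linear system gives exactly π = [1/4, 1/4, 1/4, 1/4].

π = [0.2500, 0.2500, 0.2500, 0.2500]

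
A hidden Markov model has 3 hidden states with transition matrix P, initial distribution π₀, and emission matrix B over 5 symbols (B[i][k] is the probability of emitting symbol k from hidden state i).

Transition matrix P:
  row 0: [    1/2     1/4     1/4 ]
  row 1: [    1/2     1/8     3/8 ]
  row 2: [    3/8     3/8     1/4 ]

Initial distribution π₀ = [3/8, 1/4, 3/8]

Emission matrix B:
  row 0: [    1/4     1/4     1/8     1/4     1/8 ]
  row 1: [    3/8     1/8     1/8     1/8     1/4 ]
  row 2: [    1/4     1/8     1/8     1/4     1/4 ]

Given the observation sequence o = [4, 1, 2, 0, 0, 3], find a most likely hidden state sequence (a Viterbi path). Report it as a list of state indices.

t=0: δ = [4.688e-02, 6.250e-02, 9.375e-02]  (obs o_0=4)
t=1: δ = [8.789e-03, 4.395e-03, 2.930e-03]  ψ = [2, 2, 1]  (obs o_1=1)
t=2: δ = [5.493e-04, 2.747e-04, 2.747e-04]  ψ = [0, 0, 0]  (obs o_2=2)
t=3: δ = [6.866e-05, 5.150e-05, 3.433e-05]  ψ = [0, 0, 0]  (obs o_3=0)
t=4: δ = [8.583e-06, 6.437e-06, 4.828e-06]  ψ = [0, 0, 1]  (obs o_4=0)
t=5: δ = [1.073e-06, 2.682e-07, 6.035e-07]  ψ = [0, 0, 1]  (obs o_5=3)
backtrack: best end state = 0; path = [2, 0, 0, 0, 0, 0]

path = [2, 0, 0, 0, 0, 0]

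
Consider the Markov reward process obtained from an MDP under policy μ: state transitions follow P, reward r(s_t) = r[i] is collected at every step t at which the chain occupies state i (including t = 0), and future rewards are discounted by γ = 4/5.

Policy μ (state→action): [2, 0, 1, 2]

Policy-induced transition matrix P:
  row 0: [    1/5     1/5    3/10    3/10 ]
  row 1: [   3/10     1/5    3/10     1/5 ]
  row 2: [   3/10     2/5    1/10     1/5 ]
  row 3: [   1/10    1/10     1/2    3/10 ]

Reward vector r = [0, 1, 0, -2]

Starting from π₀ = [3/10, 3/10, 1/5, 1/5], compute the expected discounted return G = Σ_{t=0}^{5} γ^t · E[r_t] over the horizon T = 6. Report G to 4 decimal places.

G = -0.8179

t=0: π = [0.3000, 0.3000, 0.2000, 0.2000], E[r] = -0.1000, γ^t·E[r] = -0.100000, running G = -0.100000
t=1: π = [0.2300, 0.2200, 0.3000, 0.2500], E[r] = -0.2800, γ^t·E[r] = -0.224000, running G = -0.324000
t=2: π = [0.2270, 0.2350, 0.2900, 0.2480], E[r] = -0.2610, γ^t·E[r] = -0.167040, running G = -0.491040
t=3: π = [0.2277, 0.2332, 0.2916, 0.2475], E[r] = -0.2618, γ^t·E[r] = -0.134042, running G = -0.625082
t=4: π = [0.2277, 0.2336, 0.2912, 0.2475], E[r] = -0.2615, γ^t·E[r] = -0.107098, running G = -0.732180
t=5: π = [0.2277, 0.2335, 0.2913, 0.2475], E[r] = -0.2616, γ^t·E[r] = -0.085710, running G = -0.817890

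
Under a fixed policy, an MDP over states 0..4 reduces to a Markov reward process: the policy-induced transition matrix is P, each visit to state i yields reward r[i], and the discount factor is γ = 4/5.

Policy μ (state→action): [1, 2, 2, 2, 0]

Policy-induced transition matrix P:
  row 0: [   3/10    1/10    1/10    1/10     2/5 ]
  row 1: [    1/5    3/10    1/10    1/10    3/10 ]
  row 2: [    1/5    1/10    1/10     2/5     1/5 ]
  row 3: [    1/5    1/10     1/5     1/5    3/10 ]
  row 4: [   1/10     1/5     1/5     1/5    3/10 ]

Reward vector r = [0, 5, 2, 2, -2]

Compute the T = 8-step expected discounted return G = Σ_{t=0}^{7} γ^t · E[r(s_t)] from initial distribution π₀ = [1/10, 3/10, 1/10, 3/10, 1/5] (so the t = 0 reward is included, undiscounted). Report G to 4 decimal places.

t=0: π = [0.1000, 0.3000, 0.1000, 0.3000, 0.2000], E[r] = 1.9000, γ^t·E[r] = 1.900000, running G = 1.900000
t=1: π = [0.1900, 0.1800, 0.1500, 0.1800, 0.3000], E[r] = 0.9600, γ^t·E[r] = 0.768000, running G = 2.668000
t=2: π = [0.1890, 0.1660, 0.1480, 0.1930, 0.3040], E[r] = 0.9040, γ^t·E[r] = 0.578560, running G = 3.246560
t=3: π = [0.1885, 0.1636, 0.1497, 0.1941, 0.3041], E[r] = 0.8974, γ^t·E[r] = 0.459469, running G = 3.706029
t=4: π = [0.1884, 0.1631, 0.1498, 0.1947, 0.3039], E[r] = 0.8970, γ^t·E[r] = 0.367407, running G = 4.073436
t=5: π = [0.1885, 0.1630, 0.1499, 0.1948, 0.3039], E[r] = 0.8967, γ^t·E[r] = 0.293825, running G = 4.367261
t=6: π = [0.1885, 0.1630, 0.1499, 0.1948, 0.3039], E[r] = 0.8966, γ^t·E[r] = 0.235041, running G = 4.602302
t=7: π = [0.1885, 0.1630, 0.1499, 0.1948, 0.3039], E[r] = 0.8966, γ^t·E[r] = 0.188029, running G = 4.790331

G = 4.7903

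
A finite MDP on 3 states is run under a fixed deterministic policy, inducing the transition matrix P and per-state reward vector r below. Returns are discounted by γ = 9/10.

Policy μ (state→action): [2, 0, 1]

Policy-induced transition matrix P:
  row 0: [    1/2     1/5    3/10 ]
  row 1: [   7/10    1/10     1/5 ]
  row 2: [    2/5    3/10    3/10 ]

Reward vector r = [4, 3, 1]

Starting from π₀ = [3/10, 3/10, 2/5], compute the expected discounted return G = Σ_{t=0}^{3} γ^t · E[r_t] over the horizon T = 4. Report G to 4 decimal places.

G = 9.7310

t=0: π = [0.3000, 0.3000, 0.4000], E[r] = 2.5000, γ^t·E[r] = 2.500000, running G = 2.500000
t=1: π = [0.5200, 0.2100, 0.2700], E[r] = 2.9800, γ^t·E[r] = 2.682000, running G = 5.182000
t=2: π = [0.5150, 0.2060, 0.2790], E[r] = 2.9570, γ^t·E[r] = 2.395170, running G = 7.577170
t=3: π = [0.5133, 0.2073, 0.2794], E[r] = 2.9545, γ^t·E[r] = 2.153831, running G = 9.731001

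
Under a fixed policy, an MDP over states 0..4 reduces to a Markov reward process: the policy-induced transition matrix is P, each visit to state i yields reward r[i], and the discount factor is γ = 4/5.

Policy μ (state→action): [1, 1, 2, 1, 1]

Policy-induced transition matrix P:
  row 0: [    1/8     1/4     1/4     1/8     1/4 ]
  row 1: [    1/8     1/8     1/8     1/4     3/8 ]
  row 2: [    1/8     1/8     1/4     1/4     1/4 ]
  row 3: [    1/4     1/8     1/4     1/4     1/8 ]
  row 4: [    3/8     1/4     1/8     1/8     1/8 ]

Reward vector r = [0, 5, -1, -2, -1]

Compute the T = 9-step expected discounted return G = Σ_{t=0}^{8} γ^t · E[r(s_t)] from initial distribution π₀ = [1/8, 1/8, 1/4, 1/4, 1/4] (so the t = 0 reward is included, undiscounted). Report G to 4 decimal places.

G = -0.1495

t=0: π = [0.1250, 0.1250, 0.2500, 0.2500, 0.2500], E[r] = -0.3750, γ^t·E[r] = -0.375000, running G = -0.375000
t=1: π = [0.2188, 0.1719, 0.2031, 0.2031, 0.2031], E[r] = 0.0469, γ^t·E[r] = 0.037500, running G = -0.337500
t=2: π = [0.2012, 0.1777, 0.2031, 0.1973, 0.2207], E[r] = 0.0703, γ^t·E[r] = 0.045000, running G = -0.292500
t=3: π = [0.2048, 0.1777, 0.2002, 0.1973, 0.2200], E[r] = 0.0740, γ^t·E[r] = 0.037875, running G = -0.254625
t=4: π = [0.2047, 0.1781, 0.2003, 0.1969, 0.2201], E[r] = 0.0764, γ^t·E[r] = 0.031275, running G = -0.223350
t=5: π = [0.2046, 0.1781, 0.2002, 0.1969, 0.2201], E[r] = 0.0763, γ^t·E[r] = 0.024986, running G = -0.198364
t=6: π = [0.2046, 0.1781, 0.2002, 0.1969, 0.2201], E[r] = 0.0763, γ^t·E[r] = 0.020008, running G = -0.178356
t=7: π = [0.2046, 0.1781, 0.2002, 0.1969, 0.2201], E[r] = 0.0763, γ^t·E[r] = 0.016007, running G = -0.162349
t=8: π = [0.2046, 0.1781, 0.2002, 0.1969, 0.2201], E[r] = 0.0763, γ^t·E[r] = 0.012806, running G = -0.149544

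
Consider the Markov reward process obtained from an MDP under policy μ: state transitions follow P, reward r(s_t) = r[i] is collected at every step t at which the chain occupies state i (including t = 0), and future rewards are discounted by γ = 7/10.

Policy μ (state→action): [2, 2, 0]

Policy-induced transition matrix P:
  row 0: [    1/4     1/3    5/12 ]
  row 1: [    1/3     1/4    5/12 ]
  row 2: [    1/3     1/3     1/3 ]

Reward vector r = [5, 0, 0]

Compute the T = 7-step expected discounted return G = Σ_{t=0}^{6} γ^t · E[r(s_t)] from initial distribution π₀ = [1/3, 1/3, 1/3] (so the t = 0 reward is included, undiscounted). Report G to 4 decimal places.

G = 4.8270

t=0: π = [0.3333, 0.3333, 0.3333], E[r] = 1.6667, γ^t·E[r] = 1.666667, running G = 1.666667
t=1: π = [0.3056, 0.3056, 0.3889], E[r] = 1.5278, γ^t·E[r] = 1.069444, running G = 2.736111
t=2: π = [0.3079, 0.3079, 0.3843], E[r] = 1.5394, γ^t·E[r] = 0.754282, running G = 3.490394
t=3: π = [0.3077, 0.3077, 0.3846], E[r] = 1.5384, γ^t·E[r] = 0.527667, running G = 4.018060
t=4: π = [0.3077, 0.3077, 0.3846], E[r] = 1.5385, γ^t·E[r] = 0.369386, running G = 4.387446
t=5: π = [0.3077, 0.3077, 0.3846], E[r] = 1.5385, γ^t·E[r] = 0.258569, running G = 4.646016
t=6: π = [0.3077, 0.3077, 0.3846], E[r] = 1.5385, γ^t·E[r] = 0.180998, running G = 4.827014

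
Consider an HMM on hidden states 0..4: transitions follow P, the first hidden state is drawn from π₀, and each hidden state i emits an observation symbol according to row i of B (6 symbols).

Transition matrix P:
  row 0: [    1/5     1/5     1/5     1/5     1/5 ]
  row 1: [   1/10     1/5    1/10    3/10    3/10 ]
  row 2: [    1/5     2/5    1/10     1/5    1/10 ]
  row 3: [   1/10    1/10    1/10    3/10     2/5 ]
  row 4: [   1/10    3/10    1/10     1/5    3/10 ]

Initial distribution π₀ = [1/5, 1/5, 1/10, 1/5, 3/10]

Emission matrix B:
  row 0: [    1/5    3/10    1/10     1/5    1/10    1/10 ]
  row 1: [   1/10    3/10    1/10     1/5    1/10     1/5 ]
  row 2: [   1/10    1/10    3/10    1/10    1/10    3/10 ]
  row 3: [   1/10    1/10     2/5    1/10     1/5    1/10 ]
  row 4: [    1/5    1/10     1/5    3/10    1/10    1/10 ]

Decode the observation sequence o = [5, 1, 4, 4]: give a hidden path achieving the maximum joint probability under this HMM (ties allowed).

t=0: δ = [2.000e-02, 4.000e-02, 3.000e-02, 2.000e-02, 3.000e-02]  (obs o_0=5)
t=1: δ = [1.800e-03, 3.600e-03, 4.000e-04, 1.200e-03, 1.200e-03]  ψ = [2, 2, 0, 1, 1]  (obs o_1=1)
t=2: δ = [3.600e-05, 7.200e-05, 3.600e-05, 2.160e-04, 1.080e-04]  ψ = [0, 1, 0, 1, 1]  (obs o_2=4)
t=3: δ = [2.160e-06, 3.240e-06, 2.160e-06, 1.296e-05, 8.640e-06]  ψ = [3, 4, 3, 3, 3]  (obs o_3=4)
backtrack: best end state = 3; path = [2, 1, 3, 3]

path = [2, 1, 3, 3]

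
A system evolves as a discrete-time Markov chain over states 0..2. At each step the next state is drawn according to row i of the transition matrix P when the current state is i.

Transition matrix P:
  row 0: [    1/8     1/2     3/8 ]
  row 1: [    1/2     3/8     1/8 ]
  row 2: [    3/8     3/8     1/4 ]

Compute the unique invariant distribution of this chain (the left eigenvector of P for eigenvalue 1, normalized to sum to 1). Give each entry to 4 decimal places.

π = [0.3418, 0.4177, 0.2405]

Balance equations π_j = Σ_i π_i·P[i][j]:
  π_0 = 1/8·π_0 + 1/2·π_1 + 3/8·π_2
  π_1 = 1/2·π_0 + 3/8·π_1 + 3/8·π_2
  normalize: π_0 + π_1 + π_2 = 1
Solving the linear system gives exactly π = [27/79, 33/79, 19/79].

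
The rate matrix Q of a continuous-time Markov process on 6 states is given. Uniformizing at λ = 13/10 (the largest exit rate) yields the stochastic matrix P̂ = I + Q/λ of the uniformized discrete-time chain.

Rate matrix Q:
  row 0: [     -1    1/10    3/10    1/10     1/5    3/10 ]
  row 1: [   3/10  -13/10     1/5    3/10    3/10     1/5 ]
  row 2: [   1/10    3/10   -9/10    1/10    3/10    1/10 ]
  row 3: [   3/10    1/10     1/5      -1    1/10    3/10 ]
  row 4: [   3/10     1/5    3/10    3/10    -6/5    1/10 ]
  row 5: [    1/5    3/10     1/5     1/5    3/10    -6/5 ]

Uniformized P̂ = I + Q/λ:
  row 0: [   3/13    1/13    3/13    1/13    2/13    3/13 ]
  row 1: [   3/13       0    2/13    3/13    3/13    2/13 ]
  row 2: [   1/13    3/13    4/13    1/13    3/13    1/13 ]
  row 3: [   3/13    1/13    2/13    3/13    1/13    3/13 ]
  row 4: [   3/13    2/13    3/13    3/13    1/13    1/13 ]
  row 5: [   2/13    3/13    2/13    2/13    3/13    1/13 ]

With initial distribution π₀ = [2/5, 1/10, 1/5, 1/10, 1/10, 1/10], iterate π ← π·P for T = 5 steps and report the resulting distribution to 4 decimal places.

t=0: π = [0.4000, 0.1000, 0.2000, 0.1000, 0.1000, 0.1000]
t=1: π = [0.1923, 0.1231, 0.2231, 0.1308, 0.1692, 0.1615]
t=2: π = [0.1840, 0.1396, 0.2160, 0.1544, 0.1698, 0.1361]
t=3: π = [0.1871, 0.1334, 0.2143, 0.1588, 0.1667, 0.1397]
t=4: π = [0.1871, 0.1340, 0.2140, 0.1583, 0.1663, 0.1404]
t=5: π = [0.1870, 0.1339, 0.2140, 0.1583, 0.1664, 0.1404]

π = [0.1870, 0.1339, 0.2140, 0.1583, 0.1664, 0.1404]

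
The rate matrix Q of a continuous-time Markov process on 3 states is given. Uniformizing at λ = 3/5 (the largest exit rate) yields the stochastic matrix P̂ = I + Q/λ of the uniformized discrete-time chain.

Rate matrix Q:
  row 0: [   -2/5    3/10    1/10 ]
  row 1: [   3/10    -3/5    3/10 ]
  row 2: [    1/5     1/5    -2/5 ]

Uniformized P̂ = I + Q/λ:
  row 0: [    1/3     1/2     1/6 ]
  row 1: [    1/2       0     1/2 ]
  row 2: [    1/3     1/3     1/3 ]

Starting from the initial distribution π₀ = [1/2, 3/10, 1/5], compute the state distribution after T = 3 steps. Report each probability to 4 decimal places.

t=0: π = [0.5000, 0.3000, 0.2000]
t=1: π = [0.3833, 0.3167, 0.3000]
t=2: π = [0.3861, 0.2917, 0.3222]
t=3: π = [0.3819, 0.3005, 0.3176]

π = [0.3819, 0.3005, 0.3176]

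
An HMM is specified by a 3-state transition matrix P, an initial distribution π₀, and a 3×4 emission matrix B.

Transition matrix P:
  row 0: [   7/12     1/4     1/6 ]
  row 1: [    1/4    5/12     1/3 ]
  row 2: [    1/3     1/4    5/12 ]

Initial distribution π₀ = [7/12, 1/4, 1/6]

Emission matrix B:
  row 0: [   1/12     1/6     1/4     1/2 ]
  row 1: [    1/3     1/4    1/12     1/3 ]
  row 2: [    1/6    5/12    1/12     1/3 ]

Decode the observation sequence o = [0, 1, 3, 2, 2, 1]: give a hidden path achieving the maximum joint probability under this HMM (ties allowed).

t=0: δ = [4.861e-02, 8.333e-02, 2.778e-02]  (obs o_0=0)
t=1: δ = [4.726e-03, 8.681e-03, 1.157e-02]  ψ = [0, 1, 1]  (obs o_1=1)
t=2: δ = [1.929e-03, 1.206e-03, 1.608e-03]  ψ = [2, 1, 2]  (obs o_2=3)
t=3: δ = [2.813e-04, 4.186e-05, 5.582e-05]  ψ = [0, 1, 2]  (obs o_3=2)
t=4: δ = [4.103e-05, 5.861e-06, 3.907e-06]  ψ = [0, 0, 0]  (obs o_4=2)
t=5: δ = [3.989e-06, 2.564e-06, 2.849e-06]  ψ = [0, 0, 0]  (obs o_5=1)
backtrack: best end state = 0; path = [1, 2, 0, 0, 0, 0]

path = [1, 2, 0, 0, 0, 0]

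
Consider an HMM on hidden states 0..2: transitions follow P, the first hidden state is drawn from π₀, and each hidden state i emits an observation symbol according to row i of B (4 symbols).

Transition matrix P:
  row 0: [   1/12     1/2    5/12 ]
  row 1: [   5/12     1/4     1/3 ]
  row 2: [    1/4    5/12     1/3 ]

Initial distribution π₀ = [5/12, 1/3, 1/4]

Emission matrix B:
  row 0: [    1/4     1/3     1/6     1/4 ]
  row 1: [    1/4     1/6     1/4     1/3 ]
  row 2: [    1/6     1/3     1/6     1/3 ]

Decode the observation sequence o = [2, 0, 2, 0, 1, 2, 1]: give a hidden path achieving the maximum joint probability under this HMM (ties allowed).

t=0: δ = [6.944e-02, 8.333e-02, 4.167e-02]  (obs o_0=2)
t=1: δ = [8.681e-03, 8.681e-03, 4.823e-03]  ψ = [1, 0, 0]  (obs o_1=0)
t=2: δ = [6.028e-04, 1.085e-03, 6.028e-04]  ψ = [1, 0, 0]  (obs o_2=2)
t=3: δ = [1.130e-04, 7.535e-05, 6.028e-05]  ψ = [1, 0, 1]  (obs o_3=0)
t=4: δ = [1.047e-05, 9.419e-06, 1.570e-05]  ψ = [1, 0, 0]  (obs o_4=1)
t=5: δ = [6.541e-07, 1.635e-06, 8.721e-07]  ψ = [1, 2, 2]  (obs o_5=2)
t=6: δ = [2.271e-07, 6.814e-08, 1.817e-07]  ψ = [1, 1, 1]  (obs o_6=1)
backtrack: best end state = 0; path = [1, 0, 1, 0, 2, 1, 0]

path = [1, 0, 1, 0, 2, 1, 0]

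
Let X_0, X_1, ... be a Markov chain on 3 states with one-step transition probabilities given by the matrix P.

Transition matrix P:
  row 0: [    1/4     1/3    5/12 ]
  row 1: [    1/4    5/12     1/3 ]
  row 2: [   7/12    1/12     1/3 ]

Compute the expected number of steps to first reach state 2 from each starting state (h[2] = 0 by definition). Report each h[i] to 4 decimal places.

h = [2.5882, 2.8235, 0.0000]

First-step conditioning: h[2] = 0; for i ≠ 2, h[i] = 1 + Σ_k P[i][k]·h[k].
  h[0] = 1 + 1/4·h[0] + 1/3·h[1]
  h[1] = 1 + 1/4·h[0] + 5/12·h[1]
Solving the 2×2 linear system over states ≠ 2 gives exactly h = [44/17, 48/17, 0] (h[2] = 0 is the target).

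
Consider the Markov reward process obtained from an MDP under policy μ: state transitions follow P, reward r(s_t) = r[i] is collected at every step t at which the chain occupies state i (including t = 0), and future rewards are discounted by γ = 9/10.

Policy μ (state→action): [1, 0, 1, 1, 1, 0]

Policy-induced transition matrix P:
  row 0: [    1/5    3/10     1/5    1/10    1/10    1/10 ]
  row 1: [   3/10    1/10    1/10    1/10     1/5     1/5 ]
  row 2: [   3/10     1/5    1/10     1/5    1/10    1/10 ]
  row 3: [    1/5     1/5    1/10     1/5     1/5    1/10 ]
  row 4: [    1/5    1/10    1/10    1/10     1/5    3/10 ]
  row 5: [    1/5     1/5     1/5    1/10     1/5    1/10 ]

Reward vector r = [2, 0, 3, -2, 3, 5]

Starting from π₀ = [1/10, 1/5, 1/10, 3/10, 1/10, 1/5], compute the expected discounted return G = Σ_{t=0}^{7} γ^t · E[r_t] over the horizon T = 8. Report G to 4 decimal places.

G = 9.9459

t=0: π = [0.1000, 0.2000, 0.1000, 0.3000, 0.1000, 0.2000], E[r] = 1.2000, γ^t·E[r] = 1.200000, running G = 1.200000
t=1: π = [0.2300, 0.1800, 0.1300, 0.1400, 0.1800, 0.1400], E[r] = 1.8100, γ^t·E[r] = 1.629000, running G = 2.829000
t=2: π = [0.2310, 0.1870, 0.1370, 0.1270, 0.1640, 0.1540], E[r] = 1.8810, γ^t·E[r] = 1.523610, running G = 4.352610
t=3: π = [0.2324, 0.1880, 0.1385, 0.1264, 0.1632, 0.1515], E[r] = 1.8746, γ^t·E[r] = 1.366583, running G = 5.719193
t=4: π = [0.2327, 0.1881, 0.1384, 0.1265, 0.1629, 0.1514], E[r] = 1.8734, γ^t·E[r] = 1.229151, running G = 6.948344
t=5: π = [0.2327, 0.1882, 0.1384, 0.1265, 0.1629, 0.1514], E[r] = 1.8732, γ^t·E[r] = 1.106112, running G = 8.054457
t=6: π = [0.2327, 0.1882, 0.1384, 0.1265, 0.1629, 0.1514], E[r] = 1.8732, γ^t·E[r] = 0.995499, running G = 9.049956
t=7: π = [0.2327, 0.1882, 0.1384, 0.1265, 0.1629, 0.1514], E[r] = 1.8732, γ^t·E[r] = 0.895948, running G = 9.945904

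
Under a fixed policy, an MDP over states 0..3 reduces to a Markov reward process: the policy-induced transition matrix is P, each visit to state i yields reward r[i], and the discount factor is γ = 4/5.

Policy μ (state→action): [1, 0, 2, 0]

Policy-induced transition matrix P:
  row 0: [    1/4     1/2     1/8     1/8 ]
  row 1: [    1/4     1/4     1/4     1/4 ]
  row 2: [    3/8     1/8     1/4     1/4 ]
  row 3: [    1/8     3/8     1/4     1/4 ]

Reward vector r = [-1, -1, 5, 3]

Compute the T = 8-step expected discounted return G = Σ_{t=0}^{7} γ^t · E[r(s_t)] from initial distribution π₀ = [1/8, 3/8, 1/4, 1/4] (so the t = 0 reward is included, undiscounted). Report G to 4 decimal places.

G = 5.3789

t=0: π = [0.1250, 0.3750, 0.2500, 0.2500], E[r] = 1.5000, γ^t·E[r] = 1.500000, running G = 1.500000
t=1: π = [0.2500, 0.2813, 0.2344, 0.2344], E[r] = 1.3438, γ^t·E[r] = 1.075000, running G = 2.575000
t=2: π = [0.2500, 0.3125, 0.2188, 0.2188], E[r] = 1.1875, γ^t·E[r] = 0.760000, running G = 3.335000
t=3: π = [0.2500, 0.3125, 0.2188, 0.2188], E[r] = 1.1875, γ^t·E[r] = 0.608000, running G = 3.943000
t=4: π = [0.2500, 0.3125, 0.2188, 0.2188], E[r] = 1.1875, γ^t·E[r] = 0.486400, running G = 4.429400
t=5: π = [0.2500, 0.3125, 0.2188, 0.2188], E[r] = 1.1875, γ^t·E[r] = 0.389120, running G = 4.818520
t=6: π = [0.2500, 0.3125, 0.2188, 0.2188], E[r] = 1.1875, γ^t·E[r] = 0.311296, running G = 5.129816
t=7: π = [0.2500, 0.3125, 0.2188, 0.2188], E[r] = 1.1875, γ^t·E[r] = 0.249037, running G = 5.378853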